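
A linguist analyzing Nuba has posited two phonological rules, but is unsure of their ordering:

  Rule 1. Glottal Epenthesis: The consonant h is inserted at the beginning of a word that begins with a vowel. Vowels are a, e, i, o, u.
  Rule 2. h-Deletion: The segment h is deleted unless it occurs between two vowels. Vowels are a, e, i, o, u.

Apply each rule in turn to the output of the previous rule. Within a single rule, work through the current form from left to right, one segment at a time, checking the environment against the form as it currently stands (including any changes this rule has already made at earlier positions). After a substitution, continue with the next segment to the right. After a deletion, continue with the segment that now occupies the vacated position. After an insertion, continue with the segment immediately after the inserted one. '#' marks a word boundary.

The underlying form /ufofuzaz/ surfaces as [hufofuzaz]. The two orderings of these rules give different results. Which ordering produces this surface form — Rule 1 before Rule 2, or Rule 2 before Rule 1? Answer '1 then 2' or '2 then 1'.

Order 1 then 2:
  1 Glottal Epenthesis: [ufofuzaz] → [hufofuzaz]
  2 h-Deletion: [hufofuzaz] → [ufofuzaz]
  result: [ufofuzaz]
Order 2 then 1:
  2 h-Deletion: no change — [ufofuzaz]
  1 Glottal Epenthesis: [ufofuzaz] → [hufofuzaz]
  result: [hufofuzaz]

2 then 1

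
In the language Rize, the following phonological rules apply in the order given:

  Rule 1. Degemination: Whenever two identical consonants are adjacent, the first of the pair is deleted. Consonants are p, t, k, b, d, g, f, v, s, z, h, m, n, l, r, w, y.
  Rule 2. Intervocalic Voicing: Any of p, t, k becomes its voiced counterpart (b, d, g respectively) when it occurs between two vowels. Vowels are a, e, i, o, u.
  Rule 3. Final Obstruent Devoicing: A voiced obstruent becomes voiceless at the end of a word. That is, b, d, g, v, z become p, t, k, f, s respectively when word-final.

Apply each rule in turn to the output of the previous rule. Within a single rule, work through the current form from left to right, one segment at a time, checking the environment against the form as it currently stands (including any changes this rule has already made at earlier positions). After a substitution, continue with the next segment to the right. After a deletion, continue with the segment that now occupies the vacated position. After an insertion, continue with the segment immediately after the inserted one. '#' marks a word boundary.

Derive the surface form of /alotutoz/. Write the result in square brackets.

Rule 1 Degemination: no change — [alotutoz]
Rule 2 Intervocalic Voicing: [alotutoz] → [alodudoz]
Rule 3 Final Obstruent Devoicing: [alodudoz] → [alodudos]

[alodudos]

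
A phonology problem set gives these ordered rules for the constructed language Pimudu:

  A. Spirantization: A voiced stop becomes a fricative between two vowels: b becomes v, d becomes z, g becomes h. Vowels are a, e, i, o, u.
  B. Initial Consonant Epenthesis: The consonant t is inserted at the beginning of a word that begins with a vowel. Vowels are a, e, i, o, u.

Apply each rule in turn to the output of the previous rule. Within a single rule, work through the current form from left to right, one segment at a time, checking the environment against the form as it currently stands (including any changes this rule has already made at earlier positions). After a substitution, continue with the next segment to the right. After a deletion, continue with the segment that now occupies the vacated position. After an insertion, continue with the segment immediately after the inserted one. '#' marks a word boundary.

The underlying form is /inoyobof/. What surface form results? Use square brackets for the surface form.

A Spirantization: [inoyobof] → [inoyovof]
B Initial Consonant Epenthesis: [inoyovof] → [tinoyovof]

[tinoyovof]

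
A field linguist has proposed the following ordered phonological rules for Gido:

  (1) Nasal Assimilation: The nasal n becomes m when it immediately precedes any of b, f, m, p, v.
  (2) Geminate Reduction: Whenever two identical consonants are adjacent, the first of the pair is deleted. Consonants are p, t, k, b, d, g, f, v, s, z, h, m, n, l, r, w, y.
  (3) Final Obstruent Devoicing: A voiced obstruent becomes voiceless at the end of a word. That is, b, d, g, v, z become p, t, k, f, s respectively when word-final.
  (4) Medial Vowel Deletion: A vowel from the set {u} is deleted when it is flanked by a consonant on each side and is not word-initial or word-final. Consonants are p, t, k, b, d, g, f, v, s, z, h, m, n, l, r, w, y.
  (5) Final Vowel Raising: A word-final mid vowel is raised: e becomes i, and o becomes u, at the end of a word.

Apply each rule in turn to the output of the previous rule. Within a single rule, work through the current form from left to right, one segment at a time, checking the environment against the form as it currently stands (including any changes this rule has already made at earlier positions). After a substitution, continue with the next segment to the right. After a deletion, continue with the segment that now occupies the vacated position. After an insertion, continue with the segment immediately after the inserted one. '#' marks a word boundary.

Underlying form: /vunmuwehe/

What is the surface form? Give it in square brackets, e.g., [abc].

[vmwehi]

(1) Nasal Assimilation: [vunmuwehe] → [vummuwehe]
(2) Geminate Reduction: [vummuwehe] → [vumuwehe]
(3) Final Obstruent Devoicing: no change — [vumuwehe]
(4) Medial Vowel Deletion: [vumuwehe] → [vmwehe]
(5) Final Vowel Raising: [vmwehe] → [vmwehi]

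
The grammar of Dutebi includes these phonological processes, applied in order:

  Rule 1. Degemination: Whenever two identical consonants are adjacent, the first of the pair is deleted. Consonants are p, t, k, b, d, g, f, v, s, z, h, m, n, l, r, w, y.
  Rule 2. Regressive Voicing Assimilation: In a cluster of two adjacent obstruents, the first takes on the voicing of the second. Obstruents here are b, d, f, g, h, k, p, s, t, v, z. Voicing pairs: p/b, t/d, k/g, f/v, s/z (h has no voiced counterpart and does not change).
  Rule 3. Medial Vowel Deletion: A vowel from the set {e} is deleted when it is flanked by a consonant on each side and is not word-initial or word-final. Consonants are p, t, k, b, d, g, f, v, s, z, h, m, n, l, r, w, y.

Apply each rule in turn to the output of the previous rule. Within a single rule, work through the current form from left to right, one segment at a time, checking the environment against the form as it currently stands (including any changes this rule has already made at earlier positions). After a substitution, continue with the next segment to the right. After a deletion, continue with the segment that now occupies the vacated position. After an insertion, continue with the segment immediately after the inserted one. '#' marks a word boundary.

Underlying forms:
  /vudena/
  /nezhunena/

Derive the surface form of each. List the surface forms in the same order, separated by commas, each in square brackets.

/vudena/:
  Rule 1 Degemination: no change — [vudena]
  Rule 2 Regressive Voicing Assimilation: no change — [vudena]
  Rule 3 Medial Vowel Deletion: [vudena] → [vudna]
/nezhunena/:
  Rule 1 Degemination: no change — [nezhunena]
  Rule 2 Regressive Voicing Assimilation: [nezhunena] → [neshunena]
  Rule 3 Medial Vowel Deletion: [neshunena] → [nshunna]

[vudna], [nshunna]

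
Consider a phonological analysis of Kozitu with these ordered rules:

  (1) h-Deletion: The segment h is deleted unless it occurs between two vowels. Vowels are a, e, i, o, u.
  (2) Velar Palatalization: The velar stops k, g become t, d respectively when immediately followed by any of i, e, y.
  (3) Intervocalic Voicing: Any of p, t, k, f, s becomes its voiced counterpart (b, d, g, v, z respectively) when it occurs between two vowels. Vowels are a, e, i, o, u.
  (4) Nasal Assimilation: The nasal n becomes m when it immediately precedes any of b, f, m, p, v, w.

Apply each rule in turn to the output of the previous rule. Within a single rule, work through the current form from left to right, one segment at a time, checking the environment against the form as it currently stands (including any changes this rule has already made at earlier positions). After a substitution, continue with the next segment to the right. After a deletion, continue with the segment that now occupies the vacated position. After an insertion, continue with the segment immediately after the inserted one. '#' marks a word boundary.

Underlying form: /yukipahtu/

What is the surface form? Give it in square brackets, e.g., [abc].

[yudibadu]

(1) h-Deletion: [yukipahtu] → [yukipatu]
(2) Velar Palatalization: [yukipatu] → [yutipatu]
(3) Intervocalic Voicing: [yutipatu] → [yudibadu]
(4) Nasal Assimilation: no change — [yudibadu]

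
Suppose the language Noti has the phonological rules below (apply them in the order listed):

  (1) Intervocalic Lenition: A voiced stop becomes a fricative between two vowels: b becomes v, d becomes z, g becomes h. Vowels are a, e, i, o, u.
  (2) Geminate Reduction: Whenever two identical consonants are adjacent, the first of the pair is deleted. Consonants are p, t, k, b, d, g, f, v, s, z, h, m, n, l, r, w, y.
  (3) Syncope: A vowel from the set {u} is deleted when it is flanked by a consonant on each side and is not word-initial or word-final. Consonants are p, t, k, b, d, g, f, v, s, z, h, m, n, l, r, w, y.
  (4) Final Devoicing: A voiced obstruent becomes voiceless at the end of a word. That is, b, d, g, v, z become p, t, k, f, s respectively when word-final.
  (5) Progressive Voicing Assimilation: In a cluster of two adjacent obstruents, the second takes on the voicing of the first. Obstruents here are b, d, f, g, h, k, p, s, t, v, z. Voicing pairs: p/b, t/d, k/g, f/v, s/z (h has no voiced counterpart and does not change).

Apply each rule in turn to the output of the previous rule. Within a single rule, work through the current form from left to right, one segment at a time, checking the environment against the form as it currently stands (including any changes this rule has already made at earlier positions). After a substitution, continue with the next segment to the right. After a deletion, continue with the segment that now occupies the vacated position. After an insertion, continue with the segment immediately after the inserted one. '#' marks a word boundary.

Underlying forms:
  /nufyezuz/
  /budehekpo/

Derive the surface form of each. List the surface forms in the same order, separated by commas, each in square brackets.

/nufyezuz/:
  (1) Intervocalic Lenition: no change — [nufyezuz]
  (2) Geminate Reduction: no change — [nufyezuz]
  (3) Syncope: [nufyezuz] → [nfyezz]
  (4) Final Devoicing: [nfyezz] → [nfyezs]
  (5) Progressive Voicing Assimilation: [nfyezs] → [nfyezz]
/budehekpo/:
  (1) Intervocalic Lenition: [budehekpo] → [buzehekpo]
  (2) Geminate Reduction: no change — [buzehekpo]
  (3) Syncope: [buzehekpo] → [bzehekpo]
  (4) Final Devoicing: no change — [bzehekpo]
  (5) Progressive Voicing Assimilation: no change — [bzehekpo]

[nfyezz], [bzehekpo]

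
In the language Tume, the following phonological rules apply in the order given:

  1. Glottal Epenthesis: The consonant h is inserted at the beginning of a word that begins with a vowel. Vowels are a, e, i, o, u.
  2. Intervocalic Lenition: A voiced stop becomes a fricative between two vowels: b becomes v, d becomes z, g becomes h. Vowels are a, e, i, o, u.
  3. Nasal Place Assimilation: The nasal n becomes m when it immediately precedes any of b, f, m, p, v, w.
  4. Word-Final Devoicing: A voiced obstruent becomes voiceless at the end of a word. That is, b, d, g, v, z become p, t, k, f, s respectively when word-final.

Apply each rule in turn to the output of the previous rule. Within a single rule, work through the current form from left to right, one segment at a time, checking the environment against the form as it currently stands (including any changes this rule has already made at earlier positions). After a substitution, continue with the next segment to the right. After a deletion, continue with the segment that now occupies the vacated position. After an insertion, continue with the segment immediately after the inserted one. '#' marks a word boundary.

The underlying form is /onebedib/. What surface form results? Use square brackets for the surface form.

[honevezip]

1 Glottal Epenthesis: [onebedib] → [honebedib]
2 Intervocalic Lenition: [honebedib] → [honevezib]
3 Nasal Place Assimilation: no change — [honevezib]
4 Word-Final Devoicing: [honevezib] → [honevezip]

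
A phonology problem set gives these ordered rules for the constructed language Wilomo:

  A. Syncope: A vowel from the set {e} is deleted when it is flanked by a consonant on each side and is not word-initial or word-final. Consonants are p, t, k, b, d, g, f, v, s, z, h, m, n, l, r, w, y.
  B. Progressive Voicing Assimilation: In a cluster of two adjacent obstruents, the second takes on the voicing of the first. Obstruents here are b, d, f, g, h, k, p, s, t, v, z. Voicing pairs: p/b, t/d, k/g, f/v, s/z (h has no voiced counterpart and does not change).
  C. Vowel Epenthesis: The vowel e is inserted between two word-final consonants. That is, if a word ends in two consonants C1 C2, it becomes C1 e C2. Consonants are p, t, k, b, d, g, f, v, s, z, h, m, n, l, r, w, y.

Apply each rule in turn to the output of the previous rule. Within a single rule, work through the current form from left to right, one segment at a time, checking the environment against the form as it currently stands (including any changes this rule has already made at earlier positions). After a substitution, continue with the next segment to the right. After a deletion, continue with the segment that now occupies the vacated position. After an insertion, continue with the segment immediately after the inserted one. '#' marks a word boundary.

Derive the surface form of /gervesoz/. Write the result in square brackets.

[grvzoz]

A Syncope: [gervesoz] → [grvsoz]
B Progressive Voicing Assimilation: [grvsoz] → [grvzoz]
C Vowel Epenthesis: no change — [grvzoz]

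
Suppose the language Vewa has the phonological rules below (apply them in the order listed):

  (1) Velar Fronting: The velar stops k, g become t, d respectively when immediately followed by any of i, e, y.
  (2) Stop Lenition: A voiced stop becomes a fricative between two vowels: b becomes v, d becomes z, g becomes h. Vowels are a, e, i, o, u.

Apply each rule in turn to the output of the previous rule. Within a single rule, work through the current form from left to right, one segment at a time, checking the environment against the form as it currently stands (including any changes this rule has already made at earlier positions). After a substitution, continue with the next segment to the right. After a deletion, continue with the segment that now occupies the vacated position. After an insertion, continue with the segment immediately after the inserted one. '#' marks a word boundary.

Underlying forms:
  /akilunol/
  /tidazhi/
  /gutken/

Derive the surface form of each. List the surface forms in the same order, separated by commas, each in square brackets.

[atilunol], [tizazhi], [gutten]

/akilunol/:
  (1) Velar Fronting: [akilunol] → [atilunol]
  (2) Stop Lenition: no change — [atilunol]
/tidazhi/:
  (1) Velar Fronting: no change — [tidazhi]
  (2) Stop Lenition: [tidazhi] → [tizazhi]
/gutken/:
  (1) Velar Fronting: [gutken] → [gutten]
  (2) Stop Lenition: no change — [gutten]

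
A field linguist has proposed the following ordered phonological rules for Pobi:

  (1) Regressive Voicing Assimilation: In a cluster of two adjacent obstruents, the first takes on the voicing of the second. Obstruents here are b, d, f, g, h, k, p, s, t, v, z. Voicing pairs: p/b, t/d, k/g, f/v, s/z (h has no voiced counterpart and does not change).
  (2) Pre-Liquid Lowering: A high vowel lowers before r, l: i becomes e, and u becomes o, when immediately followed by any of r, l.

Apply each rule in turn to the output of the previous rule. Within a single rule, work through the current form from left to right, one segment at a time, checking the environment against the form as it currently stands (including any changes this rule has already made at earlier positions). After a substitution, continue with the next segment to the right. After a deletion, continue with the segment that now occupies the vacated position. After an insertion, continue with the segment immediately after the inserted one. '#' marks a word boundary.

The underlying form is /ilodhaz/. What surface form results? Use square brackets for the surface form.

[elothaz]

(1) Regressive Voicing Assimilation: [ilodhaz] → [ilothaz]
(2) Pre-Liquid Lowering: [ilothaz] → [elothaz]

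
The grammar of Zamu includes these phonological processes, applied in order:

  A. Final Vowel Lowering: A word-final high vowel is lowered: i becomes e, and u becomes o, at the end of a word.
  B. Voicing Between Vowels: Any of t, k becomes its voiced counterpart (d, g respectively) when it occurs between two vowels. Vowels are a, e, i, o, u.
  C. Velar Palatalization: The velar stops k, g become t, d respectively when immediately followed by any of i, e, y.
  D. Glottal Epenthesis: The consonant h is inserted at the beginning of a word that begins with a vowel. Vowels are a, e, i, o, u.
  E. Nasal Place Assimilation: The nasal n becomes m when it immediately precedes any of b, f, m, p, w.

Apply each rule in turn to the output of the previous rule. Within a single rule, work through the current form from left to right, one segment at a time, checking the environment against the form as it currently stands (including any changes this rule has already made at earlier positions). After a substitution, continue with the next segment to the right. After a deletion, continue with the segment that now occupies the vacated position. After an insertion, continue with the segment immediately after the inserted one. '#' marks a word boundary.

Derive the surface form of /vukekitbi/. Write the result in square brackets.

[vudeditbe]

A Final Vowel Lowering: [vukekitbi] → [vukekitbe]
B Voicing Between Vowels: [vukekitbe] → [vugegitbe]
C Velar Palatalization: [vugegitbe] → [vudeditbe]
D Glottal Epenthesis: no change — [vudeditbe]
E Nasal Place Assimilation: no change — [vudeditbe]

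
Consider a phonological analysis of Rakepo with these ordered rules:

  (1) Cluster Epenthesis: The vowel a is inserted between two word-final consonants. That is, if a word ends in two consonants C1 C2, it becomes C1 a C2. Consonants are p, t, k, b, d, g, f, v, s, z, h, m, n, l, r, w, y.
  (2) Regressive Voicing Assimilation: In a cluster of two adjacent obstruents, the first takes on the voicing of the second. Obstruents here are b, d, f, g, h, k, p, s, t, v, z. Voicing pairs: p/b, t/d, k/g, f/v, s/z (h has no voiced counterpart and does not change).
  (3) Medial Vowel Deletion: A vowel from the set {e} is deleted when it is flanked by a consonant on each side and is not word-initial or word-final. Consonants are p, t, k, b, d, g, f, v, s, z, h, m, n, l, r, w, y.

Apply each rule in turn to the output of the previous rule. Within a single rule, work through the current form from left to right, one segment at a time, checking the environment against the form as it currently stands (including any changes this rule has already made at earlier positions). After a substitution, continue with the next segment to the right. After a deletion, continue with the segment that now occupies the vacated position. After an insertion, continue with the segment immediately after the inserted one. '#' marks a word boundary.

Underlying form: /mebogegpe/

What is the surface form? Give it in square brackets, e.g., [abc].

[mbogkpe]

(1) Cluster Epenthesis: no change — [mebogegpe]
(2) Regressive Voicing Assimilation: [mebogegpe] → [mebogekpe]
(3) Medial Vowel Deletion: [mebogekpe] → [mbogkpe]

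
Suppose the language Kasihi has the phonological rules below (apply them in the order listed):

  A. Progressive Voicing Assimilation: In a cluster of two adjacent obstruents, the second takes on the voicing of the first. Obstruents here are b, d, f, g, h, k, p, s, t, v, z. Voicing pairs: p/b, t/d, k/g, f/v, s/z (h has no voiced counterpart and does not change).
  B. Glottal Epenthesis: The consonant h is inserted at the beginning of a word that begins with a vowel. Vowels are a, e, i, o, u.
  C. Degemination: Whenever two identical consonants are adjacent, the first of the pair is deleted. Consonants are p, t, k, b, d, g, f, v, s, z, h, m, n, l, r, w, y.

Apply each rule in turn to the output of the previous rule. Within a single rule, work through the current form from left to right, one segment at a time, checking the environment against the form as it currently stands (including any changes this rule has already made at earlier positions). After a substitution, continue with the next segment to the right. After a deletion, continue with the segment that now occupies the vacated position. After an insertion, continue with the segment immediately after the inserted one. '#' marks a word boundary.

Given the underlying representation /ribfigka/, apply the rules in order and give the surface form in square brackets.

A Progressive Voicing Assimilation: [ribfigka] → [ribvigga]
B Glottal Epenthesis: no change — [ribvigga]
C Degemination: [ribvigga] → [ribviga]

[ribviga]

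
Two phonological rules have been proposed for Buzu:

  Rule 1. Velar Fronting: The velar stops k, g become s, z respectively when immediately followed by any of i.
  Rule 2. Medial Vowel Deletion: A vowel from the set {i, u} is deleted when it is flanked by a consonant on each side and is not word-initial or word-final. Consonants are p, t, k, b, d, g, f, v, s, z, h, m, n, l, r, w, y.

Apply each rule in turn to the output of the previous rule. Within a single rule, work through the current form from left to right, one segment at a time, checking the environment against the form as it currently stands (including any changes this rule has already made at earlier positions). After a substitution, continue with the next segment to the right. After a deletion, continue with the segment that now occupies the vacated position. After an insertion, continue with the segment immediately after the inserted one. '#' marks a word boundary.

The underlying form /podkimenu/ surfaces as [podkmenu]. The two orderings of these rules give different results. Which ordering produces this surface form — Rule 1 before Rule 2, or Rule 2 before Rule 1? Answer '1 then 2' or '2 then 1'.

2 then 1

Order 1 then 2:
  1 Velar Fronting: [podkimenu] → [podsimenu]
  2 Medial Vowel Deletion: [podsimenu] → [podsmenu]
  result: [podsmenu]
Order 2 then 1:
  2 Medial Vowel Deletion: [podkimenu] → [podkmenu]
  1 Velar Fronting: no change — [podkmenu]
  result: [podkmenu]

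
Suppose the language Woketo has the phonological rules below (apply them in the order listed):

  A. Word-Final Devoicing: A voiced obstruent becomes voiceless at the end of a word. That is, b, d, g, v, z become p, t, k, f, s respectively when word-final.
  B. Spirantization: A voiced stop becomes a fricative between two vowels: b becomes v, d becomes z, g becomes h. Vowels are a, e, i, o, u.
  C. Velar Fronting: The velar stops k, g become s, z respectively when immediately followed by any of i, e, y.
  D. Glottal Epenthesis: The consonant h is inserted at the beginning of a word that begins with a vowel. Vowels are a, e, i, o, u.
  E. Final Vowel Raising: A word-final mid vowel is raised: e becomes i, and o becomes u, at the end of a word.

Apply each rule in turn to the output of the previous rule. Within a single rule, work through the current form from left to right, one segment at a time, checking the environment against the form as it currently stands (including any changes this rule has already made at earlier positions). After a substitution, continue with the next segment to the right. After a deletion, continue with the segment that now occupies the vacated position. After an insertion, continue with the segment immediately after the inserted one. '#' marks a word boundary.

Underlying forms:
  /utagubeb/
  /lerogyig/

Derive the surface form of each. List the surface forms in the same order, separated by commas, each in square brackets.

[hutahuvep], [lerozyik]

/utagubeb/:
  A Word-Final Devoicing: [utagubeb] → [utagubep]
  B Spirantization: [utagubep] → [utahuvep]
  C Velar Fronting: no change — [utahuvep]
  D Glottal Epenthesis: [utahuvep] → [hutahuvep]
  E Final Vowel Raising: no change — [hutahuvep]
/lerogyig/:
  A Word-Final Devoicing: [lerogyig] → [lerogyik]
  B Spirantization: no change — [lerogyik]
  C Velar Fronting: [lerogyik] → [lerozyik]
  D Glottal Epenthesis: no change — [lerozyik]
  E Final Vowel Raising: no change — [lerozyik]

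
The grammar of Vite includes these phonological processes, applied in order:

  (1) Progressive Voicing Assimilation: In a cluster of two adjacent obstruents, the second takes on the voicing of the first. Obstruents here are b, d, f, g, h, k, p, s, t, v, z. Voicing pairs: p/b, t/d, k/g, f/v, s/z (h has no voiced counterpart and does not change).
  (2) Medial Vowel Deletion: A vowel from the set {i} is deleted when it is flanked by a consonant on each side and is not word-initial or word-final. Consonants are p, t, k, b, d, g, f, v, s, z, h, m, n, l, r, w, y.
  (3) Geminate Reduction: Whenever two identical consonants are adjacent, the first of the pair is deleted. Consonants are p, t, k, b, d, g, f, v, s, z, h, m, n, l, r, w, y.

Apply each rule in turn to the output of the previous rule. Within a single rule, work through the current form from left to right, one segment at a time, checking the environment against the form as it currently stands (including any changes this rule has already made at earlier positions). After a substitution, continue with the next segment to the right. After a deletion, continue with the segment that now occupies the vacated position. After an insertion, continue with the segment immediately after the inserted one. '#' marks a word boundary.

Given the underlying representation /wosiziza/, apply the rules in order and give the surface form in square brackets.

(1) Progressive Voicing Assimilation: no change — [wosiziza]
(2) Medial Vowel Deletion: [wosiziza] → [woszza]
(3) Geminate Reduction: [woszza] → [wosza]

[wosza]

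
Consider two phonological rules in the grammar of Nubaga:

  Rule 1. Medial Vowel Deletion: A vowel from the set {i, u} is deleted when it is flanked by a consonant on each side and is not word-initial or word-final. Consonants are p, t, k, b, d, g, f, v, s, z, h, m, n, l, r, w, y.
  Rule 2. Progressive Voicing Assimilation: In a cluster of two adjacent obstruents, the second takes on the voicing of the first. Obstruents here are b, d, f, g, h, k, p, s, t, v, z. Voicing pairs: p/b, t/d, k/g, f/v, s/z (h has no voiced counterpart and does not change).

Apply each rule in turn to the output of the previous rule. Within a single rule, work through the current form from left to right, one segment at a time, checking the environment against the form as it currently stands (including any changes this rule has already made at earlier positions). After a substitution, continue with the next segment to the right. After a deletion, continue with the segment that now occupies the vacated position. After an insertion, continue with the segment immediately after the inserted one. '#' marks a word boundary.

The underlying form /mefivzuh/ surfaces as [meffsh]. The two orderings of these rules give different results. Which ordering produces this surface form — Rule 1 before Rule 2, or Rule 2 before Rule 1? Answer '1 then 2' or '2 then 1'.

1 then 2

Order 1 then 2:
  1 Medial Vowel Deletion: [mefivzuh] → [mefvzh]
  2 Progressive Voicing Assimilation: [mefvzh] → [meffsh]
  result: [meffsh]
Order 2 then 1:
  2 Progressive Voicing Assimilation: no change — [mefivzuh]
  1 Medial Vowel Deletion: [mefivzuh] → [mefvzh]
  result: [mefvzh]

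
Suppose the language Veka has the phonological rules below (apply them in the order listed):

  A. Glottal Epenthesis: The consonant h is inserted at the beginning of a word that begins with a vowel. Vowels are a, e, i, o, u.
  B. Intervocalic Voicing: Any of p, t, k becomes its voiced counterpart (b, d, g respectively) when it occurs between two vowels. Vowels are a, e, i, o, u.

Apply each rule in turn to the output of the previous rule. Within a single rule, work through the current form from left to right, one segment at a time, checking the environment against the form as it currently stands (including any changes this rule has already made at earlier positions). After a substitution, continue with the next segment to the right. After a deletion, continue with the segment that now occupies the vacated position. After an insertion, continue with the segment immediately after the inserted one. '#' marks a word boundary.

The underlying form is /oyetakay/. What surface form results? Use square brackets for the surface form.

A Glottal Epenthesis: [oyetakay] → [hoyetakay]
B Intervocalic Voicing: [hoyetakay] → [hoyedagay]

[hoyedagay]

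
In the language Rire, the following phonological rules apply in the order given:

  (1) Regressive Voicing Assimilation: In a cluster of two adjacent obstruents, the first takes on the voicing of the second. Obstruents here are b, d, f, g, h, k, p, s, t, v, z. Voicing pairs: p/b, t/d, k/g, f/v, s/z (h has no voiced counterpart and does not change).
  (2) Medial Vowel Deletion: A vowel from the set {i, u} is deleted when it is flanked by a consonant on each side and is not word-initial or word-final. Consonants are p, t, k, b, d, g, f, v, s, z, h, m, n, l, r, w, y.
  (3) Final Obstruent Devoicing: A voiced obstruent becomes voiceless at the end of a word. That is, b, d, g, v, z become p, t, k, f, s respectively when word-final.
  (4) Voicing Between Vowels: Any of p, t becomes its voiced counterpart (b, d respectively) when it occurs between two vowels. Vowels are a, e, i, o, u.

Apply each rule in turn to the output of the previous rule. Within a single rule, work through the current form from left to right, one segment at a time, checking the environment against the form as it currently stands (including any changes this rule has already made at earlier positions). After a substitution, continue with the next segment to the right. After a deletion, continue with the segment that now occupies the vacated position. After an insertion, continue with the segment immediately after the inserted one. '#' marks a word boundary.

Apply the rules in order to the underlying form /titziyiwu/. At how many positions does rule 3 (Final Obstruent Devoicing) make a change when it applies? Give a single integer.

0

(1) Regressive Voicing Assimilation: [titziyiwu] → [tidziyiwu]
(2) Medial Vowel Deletion: [tidziyiwu] → [tdzywu]
(3) Final Obstruent Devoicing: no change — [tdzywu]
(4) Voicing Between Vowels: no change — [tdzywu]
Rule 3 changed 0 position(s).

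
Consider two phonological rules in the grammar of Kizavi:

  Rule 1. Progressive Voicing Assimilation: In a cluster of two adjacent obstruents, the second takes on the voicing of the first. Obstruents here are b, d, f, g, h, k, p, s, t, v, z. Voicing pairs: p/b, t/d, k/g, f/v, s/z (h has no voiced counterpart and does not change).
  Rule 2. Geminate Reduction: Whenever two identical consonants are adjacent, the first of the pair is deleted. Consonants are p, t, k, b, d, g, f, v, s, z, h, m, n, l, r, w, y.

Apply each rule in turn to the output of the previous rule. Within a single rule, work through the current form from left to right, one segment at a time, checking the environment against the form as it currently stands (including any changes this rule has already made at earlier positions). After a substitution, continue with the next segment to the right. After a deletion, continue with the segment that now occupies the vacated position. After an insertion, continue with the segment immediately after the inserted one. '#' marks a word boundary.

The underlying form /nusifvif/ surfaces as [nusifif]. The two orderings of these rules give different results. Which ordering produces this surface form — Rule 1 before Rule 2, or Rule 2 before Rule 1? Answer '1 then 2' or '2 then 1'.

Order 1 then 2:
  1 Progressive Voicing Assimilation: [nusifvif] → [nusiffif]
  2 Geminate Reduction: [nusiffif] → [nusifif]
  result: [nusifif]
Order 2 then 1:
  2 Geminate Reduction: no change — [nusifvif]
  1 Progressive Voicing Assimilation: [nusifvif] → [nusiffif]
  result: [nusiffif]

1 then 2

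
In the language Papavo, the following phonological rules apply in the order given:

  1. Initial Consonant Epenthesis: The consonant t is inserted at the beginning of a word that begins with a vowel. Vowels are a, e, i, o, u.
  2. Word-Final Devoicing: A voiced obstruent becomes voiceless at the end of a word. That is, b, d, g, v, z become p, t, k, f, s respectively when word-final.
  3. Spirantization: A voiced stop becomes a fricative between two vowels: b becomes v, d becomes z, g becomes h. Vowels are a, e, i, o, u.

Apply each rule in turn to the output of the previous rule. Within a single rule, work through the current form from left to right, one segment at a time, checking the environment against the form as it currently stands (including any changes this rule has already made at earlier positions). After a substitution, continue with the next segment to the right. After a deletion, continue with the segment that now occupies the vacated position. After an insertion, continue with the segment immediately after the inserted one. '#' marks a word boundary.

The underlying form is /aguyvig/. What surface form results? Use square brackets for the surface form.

[tahuyvik]

1 Initial Consonant Epenthesis: [aguyvig] → [taguyvig]
2 Word-Final Devoicing: [taguyvig] → [taguyvik]
3 Spirantization: [taguyvik] → [tahuyvik]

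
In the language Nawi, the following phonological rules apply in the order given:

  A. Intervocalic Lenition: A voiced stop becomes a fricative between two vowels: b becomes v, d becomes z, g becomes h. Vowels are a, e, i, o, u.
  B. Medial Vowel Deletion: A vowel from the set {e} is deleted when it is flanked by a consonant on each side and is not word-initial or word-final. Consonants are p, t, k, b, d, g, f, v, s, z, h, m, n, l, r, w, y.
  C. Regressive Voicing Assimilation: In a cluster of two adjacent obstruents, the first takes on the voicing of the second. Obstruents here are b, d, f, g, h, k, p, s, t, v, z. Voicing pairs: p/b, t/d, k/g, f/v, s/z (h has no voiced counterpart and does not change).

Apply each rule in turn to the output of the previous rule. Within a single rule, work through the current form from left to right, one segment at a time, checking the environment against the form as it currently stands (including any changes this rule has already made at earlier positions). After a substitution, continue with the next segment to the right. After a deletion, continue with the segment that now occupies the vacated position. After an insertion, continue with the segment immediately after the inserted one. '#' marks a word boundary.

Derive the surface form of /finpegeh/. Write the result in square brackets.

[finphh]

A Intervocalic Lenition: [finpegeh] → [finpeheh]
B Medial Vowel Deletion: [finpeheh] → [finphh]
C Regressive Voicing Assimilation: no change — [finphh]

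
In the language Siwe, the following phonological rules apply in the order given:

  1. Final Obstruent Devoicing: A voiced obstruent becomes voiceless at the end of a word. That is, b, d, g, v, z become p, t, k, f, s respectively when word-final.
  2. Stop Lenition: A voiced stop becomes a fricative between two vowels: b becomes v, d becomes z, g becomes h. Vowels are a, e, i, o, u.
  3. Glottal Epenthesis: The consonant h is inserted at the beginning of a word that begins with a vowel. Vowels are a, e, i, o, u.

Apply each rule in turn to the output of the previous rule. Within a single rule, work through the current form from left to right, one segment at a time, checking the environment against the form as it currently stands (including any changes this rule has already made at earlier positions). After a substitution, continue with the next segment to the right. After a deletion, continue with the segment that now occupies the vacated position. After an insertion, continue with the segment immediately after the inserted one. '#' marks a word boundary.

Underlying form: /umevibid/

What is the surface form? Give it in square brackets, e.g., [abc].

1 Final Obstruent Devoicing: [umevibid] → [umevibit]
2 Stop Lenition: [umevibit] → [umevivit]
3 Glottal Epenthesis: [umevivit] → [humevivit]

[humevivit]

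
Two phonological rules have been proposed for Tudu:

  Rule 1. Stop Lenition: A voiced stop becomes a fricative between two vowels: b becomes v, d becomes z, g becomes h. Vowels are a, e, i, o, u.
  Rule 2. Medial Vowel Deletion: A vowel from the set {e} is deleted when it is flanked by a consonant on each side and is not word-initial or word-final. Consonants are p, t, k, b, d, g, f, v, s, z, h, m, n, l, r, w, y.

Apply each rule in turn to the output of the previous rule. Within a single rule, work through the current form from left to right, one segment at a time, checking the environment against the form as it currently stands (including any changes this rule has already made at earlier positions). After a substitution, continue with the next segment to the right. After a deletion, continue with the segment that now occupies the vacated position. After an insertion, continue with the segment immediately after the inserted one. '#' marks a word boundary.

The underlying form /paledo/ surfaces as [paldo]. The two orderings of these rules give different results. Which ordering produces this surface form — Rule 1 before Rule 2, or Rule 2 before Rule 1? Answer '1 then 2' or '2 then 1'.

2 then 1

Order 1 then 2:
  1 Stop Lenition: [paledo] → [palezo]
  2 Medial Vowel Deletion: [palezo] → [palzo]
  result: [palzo]
Order 2 then 1:
  2 Medial Vowel Deletion: [paledo] → [paldo]
  1 Stop Lenition: no change — [paldo]
  result: [paldo]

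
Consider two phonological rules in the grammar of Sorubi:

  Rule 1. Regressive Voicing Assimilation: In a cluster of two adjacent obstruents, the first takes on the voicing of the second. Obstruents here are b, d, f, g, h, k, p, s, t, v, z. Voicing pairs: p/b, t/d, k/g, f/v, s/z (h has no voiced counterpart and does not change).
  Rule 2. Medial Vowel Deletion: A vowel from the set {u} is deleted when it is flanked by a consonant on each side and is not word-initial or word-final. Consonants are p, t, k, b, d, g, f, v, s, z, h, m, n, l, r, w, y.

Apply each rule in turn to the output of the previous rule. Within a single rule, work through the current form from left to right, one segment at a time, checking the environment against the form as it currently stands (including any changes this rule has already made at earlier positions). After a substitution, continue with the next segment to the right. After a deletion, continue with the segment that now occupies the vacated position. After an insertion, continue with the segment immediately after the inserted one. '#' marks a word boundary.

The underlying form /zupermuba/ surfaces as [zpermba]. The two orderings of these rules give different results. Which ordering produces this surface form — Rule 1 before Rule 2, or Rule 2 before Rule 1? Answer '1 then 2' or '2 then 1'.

1 then 2

Order 1 then 2:
  1 Regressive Voicing Assimilation: no change — [zupermuba]
  2 Medial Vowel Deletion: [zupermuba] → [zpermba]
  result: [zpermba]
Order 2 then 1:
  2 Medial Vowel Deletion: [zupermuba] → [zpermba]
  1 Regressive Voicing Assimilation: [zpermba] → [spermba]
  result: [spermba]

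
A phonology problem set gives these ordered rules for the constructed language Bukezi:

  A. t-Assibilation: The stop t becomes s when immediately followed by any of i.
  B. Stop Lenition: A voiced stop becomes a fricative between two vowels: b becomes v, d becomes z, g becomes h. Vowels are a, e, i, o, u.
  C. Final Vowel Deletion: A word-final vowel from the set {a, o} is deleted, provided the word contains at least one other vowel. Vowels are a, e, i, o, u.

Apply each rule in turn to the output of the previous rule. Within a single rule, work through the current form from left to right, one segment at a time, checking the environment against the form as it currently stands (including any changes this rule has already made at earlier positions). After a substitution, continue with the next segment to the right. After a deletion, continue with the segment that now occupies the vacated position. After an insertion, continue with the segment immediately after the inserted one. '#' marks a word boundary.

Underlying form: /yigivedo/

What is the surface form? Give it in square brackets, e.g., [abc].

A t-Assibilation: no change — [yigivedo]
B Stop Lenition: [yigivedo] → [yihivezo]
C Final Vowel Deletion: [yihivezo] → [yihivez]

[yihivez]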